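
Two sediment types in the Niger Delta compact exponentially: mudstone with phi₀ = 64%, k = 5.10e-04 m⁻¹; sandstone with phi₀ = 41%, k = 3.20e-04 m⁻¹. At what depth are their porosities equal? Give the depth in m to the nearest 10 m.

2340 m

Working in km (1 km = 1000 m; k in km⁻¹ = k in m⁻¹ × 1000):
Set phi₀ₐ e^(−kₐZ) = phi₀ᵦ e^(−kᵦZ) ⇒ ln(phi₀ₐ/phi₀ᵦ) = (kₐ − kᵦ)·Z
Z = ln(0.64/0.41) / (0.51 − 0.32) = 0.4453 / 0.19 = 2.344 km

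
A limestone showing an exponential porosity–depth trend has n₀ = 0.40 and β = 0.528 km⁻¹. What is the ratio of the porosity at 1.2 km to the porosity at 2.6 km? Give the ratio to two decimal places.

2.09

n(Z₁)/n(Z₂) = e^(−β·Z₁)/e^(−β·Z₂) = e^{β(Z₂−Z₁)}
= exp(0.528 × 1.4) = exp(0.7392) = 2.0943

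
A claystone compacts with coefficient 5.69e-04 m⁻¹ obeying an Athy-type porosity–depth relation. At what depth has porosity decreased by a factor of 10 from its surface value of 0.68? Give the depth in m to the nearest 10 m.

Working in km (1 km = 1000 m; k in km⁻¹ = k in m⁻¹ × 1000):
n/n₀ = 1/10 ⇒ exp(−k·z) = 1/10 ⇒ z = ln(10) / k
z = 2.3026 / 0.569 = 4.047 km

4050 m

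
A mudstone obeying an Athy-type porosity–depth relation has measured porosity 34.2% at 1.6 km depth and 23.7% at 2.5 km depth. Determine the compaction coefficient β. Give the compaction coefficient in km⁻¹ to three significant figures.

0.408 km⁻¹

Athy: φ(d) = φ₀ e^(−βd) ⇒ φ₁/φ₂ = e^{β(d₂−d₁)} ⇒ β = ln(φ₁/φ₂)/(d₂−d₁)
β = ln(0.342/0.237) / (2.5 − 1.6) = ln(1.443) / 0.9 = 0.3668 / 0.9 = 0.4075 km⁻¹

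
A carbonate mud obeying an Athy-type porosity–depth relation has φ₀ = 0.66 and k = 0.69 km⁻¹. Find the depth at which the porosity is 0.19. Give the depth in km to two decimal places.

Invert Athy's law: d = ln(φ₀/φ) / k
d = ln(0.66/0.19) / 0.69 = ln(3.474) / 0.69 = 1.2452 / 0.69 = 1.805 km

1.80 km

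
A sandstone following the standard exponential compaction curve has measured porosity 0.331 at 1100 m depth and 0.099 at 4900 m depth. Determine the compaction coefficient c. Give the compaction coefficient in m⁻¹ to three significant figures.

0.000318 m⁻¹

Working in km (1 km = 1000 m; c in km⁻¹ = c in m⁻¹ × 1000):
Athy: phi(z) = phi₀ e^(−cz) ⇒ phi₁/phi₂ = e^{c(z₂−z₁)} ⇒ c = ln(phi₁/phi₂)/(z₂−z₁)
c = ln(0.331/0.099) / (4.9 − 1.1) = ln(3.343) / 3.8 = 1.2070 / 3.8 = 0.3176 km⁻¹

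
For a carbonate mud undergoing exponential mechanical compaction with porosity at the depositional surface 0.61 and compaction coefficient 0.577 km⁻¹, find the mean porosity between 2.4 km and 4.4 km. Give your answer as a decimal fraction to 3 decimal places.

0.091

⟨phi⟩ = (1/(Z₂−Z₁)) ∫ phi₀ e^(−cZ) dZ = phi₀·(e^(−c·Z₁) − e^(−c·Z₂)) / (c·(Z₂−Z₁))
e^(−0.577×2.4) = 0.2504; e^(−0.577×4.4) = 0.0790
⟨phi⟩ = 0.61 × (0.2504 − 0.0790) / (0.577 × 2) = 0.61 × 0.1485 = 0.0906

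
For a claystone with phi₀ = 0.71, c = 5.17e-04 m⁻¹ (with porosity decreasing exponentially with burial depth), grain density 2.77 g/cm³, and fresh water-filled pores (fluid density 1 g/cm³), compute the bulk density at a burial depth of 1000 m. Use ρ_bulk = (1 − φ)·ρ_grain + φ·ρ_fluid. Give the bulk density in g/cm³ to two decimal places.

Working in km (1 km = 1000 m; c in km⁻¹ = c in m⁻¹ × 1000):
Porosity at depth: phi = 0.71·exp(−0.517×1) = 0.71×0.5963 = 0.4234
Bulk density: ρ_b = (1−phi)ρ_g + phi·ρ_f = 0.5766×2.77 + 0.4234×1
       = 1.597 + 0.423 = 2.021 g/cm³

2.02 g/cm³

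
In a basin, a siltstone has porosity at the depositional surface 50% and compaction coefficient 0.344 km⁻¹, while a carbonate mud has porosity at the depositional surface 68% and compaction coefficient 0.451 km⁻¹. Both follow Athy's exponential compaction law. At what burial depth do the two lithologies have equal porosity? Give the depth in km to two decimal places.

Set n₀ₐ e^(−βₐZ) = n₀ᵦ e^(−βᵦZ) ⇒ ln(n₀ₐ/n₀ᵦ) = (βₐ − βᵦ)·Z
Z = ln(0.5/0.68) / (0.344 − 0.451) = -0.3075 / -0.107 = 2.874 km

2.87 km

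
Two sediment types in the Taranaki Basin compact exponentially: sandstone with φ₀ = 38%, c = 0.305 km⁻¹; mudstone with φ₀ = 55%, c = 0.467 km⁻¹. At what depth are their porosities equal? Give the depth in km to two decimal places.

2.28 km

Set φ₀ₐ e^(−cₐz) = φ₀ᵦ e^(−cᵦz) ⇒ ln(φ₀ₐ/φ₀ᵦ) = (cₐ − cᵦ)·z
z = ln(0.38/0.55) / (0.305 − 0.467) = -0.3697 / -0.162 = 2.282 km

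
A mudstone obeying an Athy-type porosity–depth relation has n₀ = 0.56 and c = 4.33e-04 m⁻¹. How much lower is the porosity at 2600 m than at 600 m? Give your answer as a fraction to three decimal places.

Working in km (1 km = 1000 m; c in km⁻¹ = c in m⁻¹ × 1000):
n(0.6) = 0.56·e^(−0.433×0.6) = 0.4319
n(2.6) = 0.56·e^(−0.433×2.6) = 0.1817
Δn = 0.4319 − 0.1817 = 0.2502

0.250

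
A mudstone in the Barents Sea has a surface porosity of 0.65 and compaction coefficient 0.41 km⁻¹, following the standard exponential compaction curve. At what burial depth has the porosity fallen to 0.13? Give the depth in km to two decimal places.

Invert Athy's law: z = ln(n₀/n) / c
z = ln(0.65/0.13) / 0.41 = ln(5) / 0.41 = 1.6094 / 0.41 = 3.925 km

3.93 km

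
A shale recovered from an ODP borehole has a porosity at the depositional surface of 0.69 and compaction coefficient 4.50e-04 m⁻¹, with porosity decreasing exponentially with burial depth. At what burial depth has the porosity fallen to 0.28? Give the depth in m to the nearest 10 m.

2000 m

Working in km (1 km = 1000 m; β in km⁻¹ = β in m⁻¹ × 1000):
Invert Athy's law: Z = ln(φ₀/φ) / β
Z = ln(0.69/0.28) / 0.45 = ln(2.464) / 0.45 = 0.9019 / 0.45 = 2.004 km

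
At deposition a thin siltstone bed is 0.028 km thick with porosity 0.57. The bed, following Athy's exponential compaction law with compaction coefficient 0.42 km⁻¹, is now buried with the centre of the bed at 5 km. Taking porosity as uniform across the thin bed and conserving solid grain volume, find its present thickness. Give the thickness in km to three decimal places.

0.013 km

Porosity at 5 km: φ = 0.57·exp(−0.42×5) = 0.0698
Solid-volume conservation: h(1−φ) = h₀(1−φ₀) ⇒ h = h₀·(1−φ₀)/(1−φ)
h = 0.028 × (1 − 0.57)/(1 − 0.0698) = 0.028 × 0.4623 = 0.0129 km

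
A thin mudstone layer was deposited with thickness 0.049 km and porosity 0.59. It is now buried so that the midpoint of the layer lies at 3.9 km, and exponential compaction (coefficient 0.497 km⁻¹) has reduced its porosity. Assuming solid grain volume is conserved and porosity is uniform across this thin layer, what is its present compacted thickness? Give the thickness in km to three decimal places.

Porosity at 3.9 km: φ = 0.59·exp(−0.497×3.9) = 0.0849
Solid-volume conservation: h(1−φ) = h₀(1−φ₀) ⇒ h = h₀·(1−φ₀)/(1−φ)
h = 0.049 × (1 − 0.59)/(1 − 0.0849) = 0.049 × 0.4481 = 0.0220 km

0.022 km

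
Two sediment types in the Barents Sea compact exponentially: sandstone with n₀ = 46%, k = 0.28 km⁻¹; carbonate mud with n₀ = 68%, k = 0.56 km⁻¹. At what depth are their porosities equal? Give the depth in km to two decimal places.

Set n₀ₐ e^(−kₐz) = n₀ᵦ e^(−kᵦz) ⇒ ln(n₀ₐ/n₀ᵦ) = (kₐ − kᵦ)·z
z = ln(0.46/0.68) / (0.28 − 0.56) = -0.3909 / -0.28 = 1.396 km

1.40 km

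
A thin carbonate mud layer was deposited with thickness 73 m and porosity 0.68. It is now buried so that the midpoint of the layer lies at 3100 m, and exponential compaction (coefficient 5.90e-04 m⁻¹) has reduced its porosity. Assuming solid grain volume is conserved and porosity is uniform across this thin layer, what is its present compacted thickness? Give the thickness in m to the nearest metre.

Working in km (1 km = 1000 m; β in km⁻¹ = β in m⁻¹ × 1000):
Porosity at 3.1 km: φ = 0.68·exp(−0.59×3.1) = 0.1092
Solid-volume conservation: h(1−φ) = h₀(1−φ₀) ⇒ h = h₀·(1−φ₀)/(1−φ)
h = 0.073 × (1 − 0.68)/(1 − 0.1092) = 0.073 × 0.3592 = 0.0262 km

26 m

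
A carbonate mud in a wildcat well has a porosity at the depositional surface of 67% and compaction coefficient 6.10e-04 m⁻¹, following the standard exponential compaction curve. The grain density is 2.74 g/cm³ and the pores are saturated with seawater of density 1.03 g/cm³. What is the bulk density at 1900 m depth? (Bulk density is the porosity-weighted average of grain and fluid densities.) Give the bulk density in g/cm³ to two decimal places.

2.38 g/cm³

Working in km (1 km = 1000 m; β in km⁻¹ = β in m⁻¹ × 1000):
Porosity at depth: n = 0.67·exp(−0.61×1.9) = 0.67×0.3138 = 0.2102
Bulk density: ρ_b = (1−n)ρ_g + n·ρ_f = 0.7898×2.74 + 0.2102×1.03
       = 2.164 + 0.217 = 2.380 g/cm³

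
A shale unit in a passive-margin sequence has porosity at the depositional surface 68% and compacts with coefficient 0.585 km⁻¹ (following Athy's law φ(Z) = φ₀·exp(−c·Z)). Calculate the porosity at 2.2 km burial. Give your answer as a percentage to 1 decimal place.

φ = φ₀·exp(−c·Z) = 0.68 × exp(−0.585 × 2.2) = 0.68 × exp(−1.287)
  = 0.68 × 0.2761 = 0.1877

18.8%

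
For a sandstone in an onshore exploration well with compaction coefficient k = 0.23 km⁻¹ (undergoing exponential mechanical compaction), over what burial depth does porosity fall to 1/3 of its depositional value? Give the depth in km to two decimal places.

4.78 km

phi/phi₀ = 1/3 ⇒ exp(−k·d) = 1/3 ⇒ d = ln(3) / k
d = 1.0986 / 0.23 = 4.777 km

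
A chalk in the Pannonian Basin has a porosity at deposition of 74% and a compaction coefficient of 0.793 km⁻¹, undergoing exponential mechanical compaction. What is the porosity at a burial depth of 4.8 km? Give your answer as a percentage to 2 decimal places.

phi = phi₀·exp(−c·d) = 0.74 × exp(−0.793 × 4.8) = 0.74 × exp(−3.806)
  = 0.74 × 0.0222 = 0.0164

1.64%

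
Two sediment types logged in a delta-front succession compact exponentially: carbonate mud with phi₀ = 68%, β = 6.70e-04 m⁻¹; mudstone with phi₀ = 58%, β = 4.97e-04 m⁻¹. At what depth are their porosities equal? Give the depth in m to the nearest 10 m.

920 m

Working in km (1 km = 1000 m; β in km⁻¹ = β in m⁻¹ × 1000):
Set phi₀ₐ e^(−βₐd) = phi₀ᵦ e^(−βᵦd) ⇒ ln(phi₀ₐ/phi₀ᵦ) = (βₐ − βᵦ)·d
d = ln(0.68/0.58) / (0.67 − 0.497) = 0.1591 / 0.173 = 0.919 km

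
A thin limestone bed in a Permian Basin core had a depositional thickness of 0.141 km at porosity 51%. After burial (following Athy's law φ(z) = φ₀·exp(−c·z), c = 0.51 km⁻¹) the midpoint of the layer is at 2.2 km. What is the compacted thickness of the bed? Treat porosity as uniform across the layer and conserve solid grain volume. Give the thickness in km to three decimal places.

Porosity at 2.2 km: φ = 0.51·exp(−0.51×2.2) = 0.1661
Solid-volume conservation: h(1−φ) = h₀(1−φ₀) ⇒ h = h₀·(1−φ₀)/(1−φ)
h = 0.141 × (1 − 0.51)/(1 − 0.1661) = 0.141 × 0.5876 = 0.0828 km

0.083 km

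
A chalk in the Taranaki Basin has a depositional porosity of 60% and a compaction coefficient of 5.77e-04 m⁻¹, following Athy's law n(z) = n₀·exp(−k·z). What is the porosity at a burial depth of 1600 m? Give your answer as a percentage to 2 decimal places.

23.83%

Working in km (1 km = 1000 m; k in km⁻¹ = k in m⁻¹ × 1000):
n = n₀·exp(−k·z) = 0.6 × exp(−0.577 × 1.6) = 0.6 × exp(−0.9232)
  = 0.6 × 0.3972 = 0.2383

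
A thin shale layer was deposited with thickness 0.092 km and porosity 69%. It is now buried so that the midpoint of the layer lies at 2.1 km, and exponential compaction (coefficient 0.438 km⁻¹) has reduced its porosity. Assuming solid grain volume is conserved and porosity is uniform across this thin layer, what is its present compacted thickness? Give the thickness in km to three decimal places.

0.039 km

Porosity at 2.1 km: φ = 0.69·exp(−0.438×2.1) = 0.2750
Solid-volume conservation: h(1−φ) = h₀(1−φ₀) ⇒ h = h₀·(1−φ₀)/(1−φ)
h = 0.092 × (1 − 0.69)/(1 − 0.2750) = 0.092 × 0.4276 = 0.0393 km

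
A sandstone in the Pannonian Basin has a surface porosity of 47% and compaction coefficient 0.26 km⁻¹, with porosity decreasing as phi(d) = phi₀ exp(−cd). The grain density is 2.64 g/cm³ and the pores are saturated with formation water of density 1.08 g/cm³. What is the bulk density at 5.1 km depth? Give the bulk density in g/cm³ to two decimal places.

Porosity at depth: phi = 0.47·exp(−0.26×5.1) = 0.47×0.2655 = 0.1248
Bulk density: ρ_b = (1−phi)ρ_g + phi·ρ_f = 0.8752×2.64 + 0.1248×1.08
       = 2.311 + 0.135 = 2.445 g/cm³

2.45 g/cm³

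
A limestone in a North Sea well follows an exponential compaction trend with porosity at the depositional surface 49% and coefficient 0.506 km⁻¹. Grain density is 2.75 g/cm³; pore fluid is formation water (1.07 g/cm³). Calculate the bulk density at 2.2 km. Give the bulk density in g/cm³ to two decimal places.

Porosity at depth: n = 0.49·exp(−0.506×2.2) = 0.49×0.3285 = 0.1610
Bulk density: ρ_b = (1−n)ρ_g + n·ρ_f = 0.8390×2.75 + 0.1610×1.07
       = 2.307 + 0.172 = 2.480 g/cm³

2.48 g/cm³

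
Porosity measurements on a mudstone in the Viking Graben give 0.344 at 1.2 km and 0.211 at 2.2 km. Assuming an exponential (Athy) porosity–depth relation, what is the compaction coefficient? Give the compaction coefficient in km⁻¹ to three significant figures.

Athy: φ(Z) = φ₀ e^(−kZ) ⇒ φ₁/φ₂ = e^{k(Z₂−Z₁)} ⇒ k = ln(φ₁/φ₂)/(Z₂−Z₁)
k = ln(0.344/0.211) / (2.2 − 1.2) = ln(1.63) / 1 = 0.4888 / 1 = 0.4888 km⁻¹

0.489 km⁻¹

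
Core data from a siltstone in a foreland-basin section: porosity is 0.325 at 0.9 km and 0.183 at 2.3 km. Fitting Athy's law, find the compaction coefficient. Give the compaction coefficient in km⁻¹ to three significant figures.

0.410 km⁻¹

Athy: n(z) = n₀ e^(−cz) ⇒ n₁/n₂ = e^{c(z₂−z₁)} ⇒ c = ln(n₁/n₂)/(z₂−z₁)
c = ln(0.325/0.183) / (2.3 − 0.9) = ln(1.776) / 1.4 = 0.5743 / 1.4 = 0.4102 km⁻¹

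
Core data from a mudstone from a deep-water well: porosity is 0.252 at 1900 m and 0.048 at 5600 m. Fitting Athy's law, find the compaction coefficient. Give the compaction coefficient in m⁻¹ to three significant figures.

Working in km (1 km = 1000 m; k in km⁻¹ = k in m⁻¹ × 1000):
Athy: φ(Z) = φ₀ e^(−kZ) ⇒ φ₁/φ₂ = e^{k(Z₂−Z₁)} ⇒ k = ln(φ₁/φ₂)/(Z₂−Z₁)
k = ln(0.252/0.048) / (5.6 − 1.9) = ln(5.25) / 3.7 = 1.6582 / 3.7 = 0.4482 km⁻¹

0.000448 m⁻¹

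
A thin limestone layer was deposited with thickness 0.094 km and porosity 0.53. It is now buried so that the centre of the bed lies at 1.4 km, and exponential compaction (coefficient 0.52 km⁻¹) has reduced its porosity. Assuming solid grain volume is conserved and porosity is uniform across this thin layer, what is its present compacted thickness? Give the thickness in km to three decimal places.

Porosity at 1.4 km: n = 0.53·exp(−0.52×1.4) = 0.2559
Solid-volume conservation: h(1−n) = h₀(1−n₀) ⇒ h = h₀·(1−n₀)/(1−n)
h = 0.094 × (1 − 0.53)/(1 − 0.2559) = 0.094 × 0.6317 = 0.0594 km

0.059 km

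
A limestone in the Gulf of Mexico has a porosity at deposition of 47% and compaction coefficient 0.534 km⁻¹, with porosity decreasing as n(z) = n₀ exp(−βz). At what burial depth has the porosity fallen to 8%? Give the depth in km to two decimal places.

Invert Athy's law: z = ln(n₀/n) / β
z = ln(0.47/0.08) / 0.534 = ln(5.875) / 0.534 = 1.7707 / 0.534 = 3.316 km

3.32 km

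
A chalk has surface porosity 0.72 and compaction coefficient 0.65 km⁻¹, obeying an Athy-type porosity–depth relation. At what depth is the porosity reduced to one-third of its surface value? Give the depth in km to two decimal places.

1.69 km

n/n₀ = 1/3 ⇒ exp(−k·Z) = 1/3 ⇒ Z = ln(3) / k
Z = 1.0986 / 0.65 = 1.690 km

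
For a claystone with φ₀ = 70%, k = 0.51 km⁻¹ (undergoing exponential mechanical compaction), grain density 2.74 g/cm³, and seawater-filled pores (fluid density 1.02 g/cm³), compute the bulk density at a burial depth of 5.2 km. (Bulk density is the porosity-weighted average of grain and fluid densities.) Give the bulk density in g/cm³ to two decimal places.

2.66 g/cm³

Porosity at depth: φ = 0.7·exp(−0.51×5.2) = 0.7×0.0705 = 0.0494
Bulk density: ρ_b = (1−φ)ρ_g + φ·ρ_f = 0.9506×2.74 + 0.0494×1.02
       = 2.605 + 0.050 = 2.655 g/cm³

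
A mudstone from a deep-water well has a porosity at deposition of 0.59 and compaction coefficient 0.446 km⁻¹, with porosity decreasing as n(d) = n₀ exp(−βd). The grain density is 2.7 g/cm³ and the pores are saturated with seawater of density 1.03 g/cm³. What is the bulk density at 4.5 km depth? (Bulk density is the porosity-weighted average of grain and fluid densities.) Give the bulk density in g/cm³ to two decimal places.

2.57 g/cm³

Porosity at depth: n = 0.59·exp(−0.446×4.5) = 0.59×0.1344 = 0.0793
Bulk density: ρ_b = (1−n)ρ_g + n·ρ_f = 0.9207×2.7 + 0.0793×1.03
       = 2.486 + 0.082 = 2.568 g/cm³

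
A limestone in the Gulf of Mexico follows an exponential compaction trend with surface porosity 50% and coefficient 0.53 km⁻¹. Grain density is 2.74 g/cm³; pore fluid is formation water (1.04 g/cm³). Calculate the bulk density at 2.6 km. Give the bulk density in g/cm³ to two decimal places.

2.53 g/cm³

Porosity at depth: n = 0.5·exp(−0.53×2.6) = 0.5×0.2521 = 0.1260
Bulk density: ρ_b = (1−n)ρ_g + n·ρ_f = 0.8740×2.74 + 0.1260×1.04
       = 2.395 + 0.131 = 2.526 g/cm³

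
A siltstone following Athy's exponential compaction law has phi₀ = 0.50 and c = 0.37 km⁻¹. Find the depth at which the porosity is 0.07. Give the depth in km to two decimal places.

Invert Athy's law: d = ln(phi₀/phi) / c
d = ln(0.5/0.07) / 0.37 = ln(7.143) / 0.37 = 1.9661 / 0.37 = 5.314 km

5.31 km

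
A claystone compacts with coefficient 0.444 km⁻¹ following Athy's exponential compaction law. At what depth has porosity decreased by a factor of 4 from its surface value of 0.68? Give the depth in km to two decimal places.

phi/phi₀ = 1/4 ⇒ exp(−β·d) = 1/4 ⇒ d = ln(4) / β
d = 1.3863 / 0.444 = 3.122 km

3.12 km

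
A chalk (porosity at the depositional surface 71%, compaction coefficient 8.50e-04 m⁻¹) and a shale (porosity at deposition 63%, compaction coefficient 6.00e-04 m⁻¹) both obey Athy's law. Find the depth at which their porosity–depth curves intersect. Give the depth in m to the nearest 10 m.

480 m

Working in km (1 km = 1000 m; c in km⁻¹ = c in m⁻¹ × 1000):
Set n₀ₐ e^(−cₐd) = n₀ᵦ e^(−cᵦd) ⇒ ln(n₀ₐ/n₀ᵦ) = (cₐ − cᵦ)·d
d = ln(0.71/0.63) / (0.85 − 0.6) = 0.1195 / 0.25 = 0.478 km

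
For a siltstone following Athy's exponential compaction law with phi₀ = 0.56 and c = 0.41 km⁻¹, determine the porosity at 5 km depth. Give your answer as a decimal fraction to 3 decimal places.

phi = phi₀·exp(−c·Z) = 0.56 × exp(−0.41 × 5) = 0.56 × exp(−2.05)
  = 0.56 × 0.1287 = 0.0721

0.072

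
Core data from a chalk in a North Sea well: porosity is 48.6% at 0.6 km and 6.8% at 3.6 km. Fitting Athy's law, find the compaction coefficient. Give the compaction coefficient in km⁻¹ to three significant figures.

0.656 km⁻¹

Athy: phi(Z) = phi₀ e^(−cZ) ⇒ phi₁/phi₂ = e^{c(Z₂−Z₁)} ⇒ c = ln(phi₁/phi₂)/(Z₂−Z₁)
c = ln(0.486/0.068) / (3.6 − 0.6) = ln(7.147) / 3 = 1.9667 / 3 = 0.6556 km⁻¹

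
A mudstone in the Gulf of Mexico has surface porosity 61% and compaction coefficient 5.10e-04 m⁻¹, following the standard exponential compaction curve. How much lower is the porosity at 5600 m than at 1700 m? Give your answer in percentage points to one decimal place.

22.1 percentage points

Working in km (1 km = 1000 m; k in km⁻¹ = k in m⁻¹ × 1000):
phi(1.7) = 0.61·e^(−0.51×1.7) = 0.2563
phi(5.6) = 0.61·e^(−0.51×5.6) = 0.0351
Δphi = 0.2563 − 0.0351 = 0.2213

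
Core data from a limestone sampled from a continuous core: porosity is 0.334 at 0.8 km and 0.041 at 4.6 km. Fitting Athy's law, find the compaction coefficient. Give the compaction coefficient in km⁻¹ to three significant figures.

0.552 km⁻¹

Athy: phi(d) = phi₀ e^(−kd) ⇒ phi₁/phi₂ = e^{k(d₂−d₁)} ⇒ k = ln(phi₁/phi₂)/(d₂−d₁)
k = ln(0.334/0.041) / (4.6 − 0.8) = ln(8.146) / 3.8 = 2.0976 / 3.8 = 0.552 km⁻¹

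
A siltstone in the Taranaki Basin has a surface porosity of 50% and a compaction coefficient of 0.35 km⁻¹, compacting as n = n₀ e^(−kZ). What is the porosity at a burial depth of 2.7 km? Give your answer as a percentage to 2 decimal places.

19.43%

n = n₀·exp(−k·Z) = 0.5 × exp(−0.35 × 2.7) = 0.5 × exp(−0.945)
  = 0.5 × 0.3887 = 0.1943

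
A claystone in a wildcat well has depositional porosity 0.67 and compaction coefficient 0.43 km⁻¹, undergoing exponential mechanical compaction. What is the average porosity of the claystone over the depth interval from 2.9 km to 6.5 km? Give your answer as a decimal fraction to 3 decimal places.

⟨phi⟩ = (1/(Z₂−Z₁)) ∫ phi₀ e^(−kZ) dZ = phi₀·(e^(−k·Z₁) − e^(−k·Z₂)) / (k·(Z₂−Z₁))
e^(−0.43×2.9) = 0.2874; e^(−0.43×6.5) = 0.0611
⟨phi⟩ = 0.67 × (0.2874 − 0.0611) / (0.43 × 3.6) = 0.67 × 0.1462 = 0.0979

0.098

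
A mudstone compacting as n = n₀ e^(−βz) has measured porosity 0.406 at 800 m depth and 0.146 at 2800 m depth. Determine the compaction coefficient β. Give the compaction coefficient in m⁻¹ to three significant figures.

0.000511 m⁻¹

Working in km (1 km = 1000 m; β in km⁻¹ = β in m⁻¹ × 1000):
Athy: n(z) = n₀ e^(−βz) ⇒ n₁/n₂ = e^{β(z₂−z₁)} ⇒ β = ln(n₁/n₂)/(z₂−z₁)
β = ln(0.406/0.146) / (2.8 − 0.8) = ln(2.781) / 2 = 1.0227 / 2 = 0.5114 km⁻¹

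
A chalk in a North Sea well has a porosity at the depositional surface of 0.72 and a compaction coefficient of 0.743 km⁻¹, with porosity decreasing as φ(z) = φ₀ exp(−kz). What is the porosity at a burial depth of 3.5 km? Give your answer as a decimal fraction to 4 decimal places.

0.0535

φ = φ₀·exp(−k·z) = 0.72 × exp(−0.743 × 3.5) = 0.72 × exp(−2.6)
  = 0.72 × 0.0742 = 0.0535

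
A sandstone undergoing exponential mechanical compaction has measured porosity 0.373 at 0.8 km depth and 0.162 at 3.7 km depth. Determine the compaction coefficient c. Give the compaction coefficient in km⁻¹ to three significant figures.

Athy: φ(z) = φ₀ e^(−cz) ⇒ φ₁/φ₂ = e^{c(z₂−z₁)} ⇒ c = ln(φ₁/φ₂)/(z₂−z₁)
c = ln(0.373/0.162) / (3.7 − 0.8) = ln(2.302) / 2.9 = 0.8340 / 2.9 = 0.2876 km⁻¹

0.288 km⁻¹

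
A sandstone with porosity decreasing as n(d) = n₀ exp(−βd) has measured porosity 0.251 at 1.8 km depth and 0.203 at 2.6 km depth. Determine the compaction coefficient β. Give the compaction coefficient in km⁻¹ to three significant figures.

0.265 km⁻¹

Athy: n(d) = n₀ e^(−βd) ⇒ n₁/n₂ = e^{β(d₂−d₁)} ⇒ β = ln(n₁/n₂)/(d₂−d₁)
β = ln(0.251/0.203) / (2.6 − 1.8) = ln(1.236) / 0.8 = 0.2122 / 0.8 = 0.2653 km⁻¹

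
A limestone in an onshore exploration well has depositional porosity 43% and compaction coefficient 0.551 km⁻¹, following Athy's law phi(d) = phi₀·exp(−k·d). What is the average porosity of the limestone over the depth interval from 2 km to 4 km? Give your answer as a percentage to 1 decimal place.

8.7%

⟨phi⟩ = (1/(d₂−d₁)) ∫ phi₀ e^(−kd) dd = phi₀·(e^(−k·d₁) − e^(−k·d₂)) / (k·(d₂−d₁))
e^(−0.551×2) = 0.3322; e^(−0.551×4) = 0.1104
⟨phi⟩ = 0.43 × (0.3322 − 0.1104) / (0.551 × 2) = 0.43 × 0.2013 = 0.0866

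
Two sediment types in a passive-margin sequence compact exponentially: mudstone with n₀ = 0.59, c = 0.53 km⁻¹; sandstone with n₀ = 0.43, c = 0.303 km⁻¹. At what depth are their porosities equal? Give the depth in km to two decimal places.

Set n₀ₐ e^(−cₐz) = n₀ᵦ e^(−cᵦz) ⇒ ln(n₀ₐ/n₀ᵦ) = (cₐ − cᵦ)·z
z = ln(0.59/0.43) / (0.53 − 0.303) = 0.3163 / 0.227 = 1.394 km

1.39 km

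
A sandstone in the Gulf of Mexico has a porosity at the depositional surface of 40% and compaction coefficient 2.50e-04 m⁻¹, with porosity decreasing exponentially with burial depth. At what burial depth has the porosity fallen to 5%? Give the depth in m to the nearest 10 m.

8320 m

Working in km (1 km = 1000 m; k in km⁻¹ = k in m⁻¹ × 1000):
Invert Athy's law: d = ln(φ₀/φ) / k
d = ln(0.4/0.05) / 0.25 = ln(8) / 0.25 = 2.0794 / 0.25 = 8.318 km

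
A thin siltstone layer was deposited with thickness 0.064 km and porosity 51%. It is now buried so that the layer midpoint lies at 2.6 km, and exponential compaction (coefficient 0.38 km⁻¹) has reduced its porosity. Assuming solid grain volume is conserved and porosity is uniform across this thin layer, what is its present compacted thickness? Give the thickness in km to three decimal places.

Porosity at 2.6 km: n = 0.51·exp(−0.38×2.6) = 0.1899
Solid-volume conservation: h(1−n) = h₀(1−n₀) ⇒ h = h₀·(1−n₀)/(1−n)
h = 0.064 × (1 − 0.51)/(1 − 0.1899) = 0.064 × 0.6049 = 0.0387 km

0.039 km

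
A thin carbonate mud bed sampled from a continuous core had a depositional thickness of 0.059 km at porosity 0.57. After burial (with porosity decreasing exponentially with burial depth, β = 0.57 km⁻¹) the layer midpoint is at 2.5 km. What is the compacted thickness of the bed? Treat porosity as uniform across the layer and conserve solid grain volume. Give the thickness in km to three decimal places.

0.029 km

Porosity at 2.5 km: n = 0.57·exp(−0.57×2.5) = 0.1371
Solid-volume conservation: h(1−n) = h₀(1−n₀) ⇒ h = h₀·(1−n₀)/(1−n)
h = 0.059 × (1 − 0.57)/(1 − 0.1371) = 0.059 × 0.4983 = 0.0294 km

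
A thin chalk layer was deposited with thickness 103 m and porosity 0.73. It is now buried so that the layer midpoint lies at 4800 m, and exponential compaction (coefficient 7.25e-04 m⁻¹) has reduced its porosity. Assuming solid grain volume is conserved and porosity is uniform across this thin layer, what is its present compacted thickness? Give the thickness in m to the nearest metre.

Working in km (1 km = 1000 m; c in km⁻¹ = c in m⁻¹ × 1000):
Porosity at 4.8 km: n = 0.73·exp(−0.725×4.8) = 0.0225
Solid-volume conservation: h(1−n) = h₀(1−n₀) ⇒ h = h₀·(1−n₀)/(1−n)
h = 0.103 × (1 − 0.73)/(1 − 0.0225) = 0.103 × 0.2762 = 0.0284 km

28 m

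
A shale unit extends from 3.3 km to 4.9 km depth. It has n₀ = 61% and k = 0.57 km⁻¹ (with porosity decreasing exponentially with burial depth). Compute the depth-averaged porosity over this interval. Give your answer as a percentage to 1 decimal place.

⟨n⟩ = (1/(z₂−z₁)) ∫ n₀ e^(−kz) dz = n₀·(e^(−k·z₁) − e^(−k·z₂)) / (k·(z₂−z₁))
e^(−0.57×3.3) = 0.1524; e^(−0.57×4.9) = 0.0612
⟨n⟩ = 0.61 × (0.1524 − 0.0612) / (0.57 × 1.6) = 0.61 × 0.1000 = 0.0610

6.1%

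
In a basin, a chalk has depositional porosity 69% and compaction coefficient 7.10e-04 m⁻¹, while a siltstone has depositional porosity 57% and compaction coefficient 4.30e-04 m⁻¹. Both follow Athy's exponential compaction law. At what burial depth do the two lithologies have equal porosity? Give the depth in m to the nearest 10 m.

680 m

Working in km (1 km = 1000 m; β in km⁻¹ = β in m⁻¹ × 1000):
Set phi₀ₐ e^(−βₐz) = phi₀ᵦ e^(−βᵦz) ⇒ ln(phi₀ₐ/phi₀ᵦ) = (βₐ − βᵦ)·z
z = ln(0.69/0.57) / (0.71 − 0.43) = 0.1911 / 0.28 = 0.682 km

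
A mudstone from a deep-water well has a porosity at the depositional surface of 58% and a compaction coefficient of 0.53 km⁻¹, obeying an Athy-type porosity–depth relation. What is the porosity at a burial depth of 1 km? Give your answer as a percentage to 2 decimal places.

34.14%

phi = phi₀·exp(−c·Z) = 0.58 × exp(−0.53 × 1) = 0.58 × exp(−0.53)
  = 0.58 × 0.5886 = 0.3414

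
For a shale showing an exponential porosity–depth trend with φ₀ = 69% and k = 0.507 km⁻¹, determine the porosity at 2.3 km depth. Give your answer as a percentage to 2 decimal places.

21.50%

φ = φ₀·exp(−k·Z) = 0.69 × exp(−0.507 × 2.3) = 0.69 × exp(−1.166)
  = 0.69 × 0.3116 = 0.2150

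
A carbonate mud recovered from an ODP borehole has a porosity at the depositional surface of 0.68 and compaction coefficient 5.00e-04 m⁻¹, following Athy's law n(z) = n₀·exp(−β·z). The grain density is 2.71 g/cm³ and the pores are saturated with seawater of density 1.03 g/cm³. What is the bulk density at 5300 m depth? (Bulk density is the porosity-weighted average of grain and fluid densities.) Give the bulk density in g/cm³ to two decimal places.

2.63 g/cm³

Working in km (1 km = 1000 m; β in km⁻¹ = β in m⁻¹ × 1000):
Porosity at depth: n = 0.68·exp(−0.5×5.3) = 0.68×0.0707 = 0.0480
Bulk density: ρ_b = (1−n)ρ_g + n·ρ_f = 0.9520×2.71 + 0.0480×1.03
       = 2.580 + 0.049 = 2.629 g/cm³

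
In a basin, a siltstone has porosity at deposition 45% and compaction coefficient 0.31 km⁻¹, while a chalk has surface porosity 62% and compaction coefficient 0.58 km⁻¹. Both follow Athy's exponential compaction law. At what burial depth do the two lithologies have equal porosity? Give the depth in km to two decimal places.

1.19 km

Set n₀ₐ e^(−cₐz) = n₀ᵦ e^(−cᵦz) ⇒ ln(n₀ₐ/n₀ᵦ) = (cₐ − cᵦ)·z
z = ln(0.45/0.62) / (0.31 − 0.58) = -0.3205 / -0.27 = 1.187 km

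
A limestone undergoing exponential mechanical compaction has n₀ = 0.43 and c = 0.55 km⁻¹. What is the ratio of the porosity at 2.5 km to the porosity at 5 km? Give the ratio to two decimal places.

3.96

n(d₁)/n(d₂) = e^(−c·d₁)/e^(−c·d₂) = e^{c(d₂−d₁)}
= exp(0.55 × 2.5) = exp(1.375) = 3.9551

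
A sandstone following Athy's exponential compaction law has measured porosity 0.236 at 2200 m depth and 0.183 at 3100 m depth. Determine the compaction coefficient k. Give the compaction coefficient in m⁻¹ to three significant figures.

Working in km (1 km = 1000 m; k in km⁻¹ = k in m⁻¹ × 1000):
Athy: φ(Z) = φ₀ e^(−kZ) ⇒ φ₁/φ₂ = e^{k(Z₂−Z₁)} ⇒ k = ln(φ₁/φ₂)/(Z₂−Z₁)
k = ln(0.236/0.183) / (3.1 − 2.2) = ln(1.29) / 0.9 = 0.2543 / 0.9 = 0.2826 km⁻¹

0.000283 m⁻¹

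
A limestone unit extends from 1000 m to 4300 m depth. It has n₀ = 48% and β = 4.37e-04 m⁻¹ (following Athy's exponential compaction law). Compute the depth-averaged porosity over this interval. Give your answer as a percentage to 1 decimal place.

16.4%

Working in km (1 km = 1000 m; β in km⁻¹ = β in m⁻¹ × 1000):
⟨n⟩ = (1/(Z₂−Z₁)) ∫ n₀ e^(−βZ) dZ = n₀·(e^(−β·Z₁) − e^(−β·Z₂)) / (β·(Z₂−Z₁))
e^(−0.437×1) = 0.6460; e^(−0.437×4.3) = 0.1527
⟨n⟩ = 0.48 × (0.6460 − 0.1527) / (0.437 × 3.3) = 0.48 × 0.3420 = 0.1642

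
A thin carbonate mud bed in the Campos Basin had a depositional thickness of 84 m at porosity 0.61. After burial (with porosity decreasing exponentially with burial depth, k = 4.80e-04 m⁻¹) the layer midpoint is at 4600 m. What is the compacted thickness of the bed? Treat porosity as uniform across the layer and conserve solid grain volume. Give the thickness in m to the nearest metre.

35 m

Working in km (1 km = 1000 m; k in km⁻¹ = k in m⁻¹ × 1000):
Porosity at 4.6 km: phi = 0.61·exp(−0.48×4.6) = 0.0671
Solid-volume conservation: h(1−phi) = h₀(1−phi₀) ⇒ h = h₀·(1−phi₀)/(1−phi)
h = 0.084 × (1 − 0.61)/(1 − 0.0671) = 0.084 × 0.4180 = 0.0351 km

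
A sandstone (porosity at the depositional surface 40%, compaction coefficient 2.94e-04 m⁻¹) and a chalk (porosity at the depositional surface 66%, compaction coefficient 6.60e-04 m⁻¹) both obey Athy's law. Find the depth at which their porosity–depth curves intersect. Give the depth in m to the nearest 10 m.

Working in km (1 km = 1000 m; β in km⁻¹ = β in m⁻¹ × 1000):
Set n₀ₐ e^(−βₐZ) = n₀ᵦ e^(−βᵦZ) ⇒ ln(n₀ₐ/n₀ᵦ) = (βₐ − βᵦ)·Z
Z = ln(0.4/0.66) / (0.294 − 0.66) = -0.5008 / -0.366 = 1.368 km

1370 m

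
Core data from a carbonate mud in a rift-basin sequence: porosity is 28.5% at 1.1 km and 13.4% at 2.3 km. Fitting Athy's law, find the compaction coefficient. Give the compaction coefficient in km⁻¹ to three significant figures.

0.629 km⁻¹

Athy: n(d) = n₀ e^(−cd) ⇒ n₁/n₂ = e^{c(d₂−d₁)} ⇒ c = ln(n₁/n₂)/(d₂−d₁)
c = ln(0.285/0.134) / (2.3 − 1.1) = ln(2.127) / 1.2 = 0.7546 / 1.2 = 0.6289 km⁻¹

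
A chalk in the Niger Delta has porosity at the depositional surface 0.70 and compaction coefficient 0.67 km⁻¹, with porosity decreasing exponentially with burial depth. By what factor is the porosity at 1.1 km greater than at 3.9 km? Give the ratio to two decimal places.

n(Z₁)/n(Z₂) = e^(−β·Z₁)/e^(−β·Z₂) = e^{β(Z₂−Z₁)}
= exp(0.67 × 2.8) = exp(1.876) = 6.5273

6.53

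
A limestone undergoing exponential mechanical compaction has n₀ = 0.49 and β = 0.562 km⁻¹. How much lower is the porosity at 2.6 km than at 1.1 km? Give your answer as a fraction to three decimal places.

n(1.1) = 0.49·e^(−0.562×1.1) = 0.2641
n(2.6) = 0.49·e^(−0.562×2.6) = 0.1137
Δn = 0.2641 − 0.1137 = 0.1504

0.150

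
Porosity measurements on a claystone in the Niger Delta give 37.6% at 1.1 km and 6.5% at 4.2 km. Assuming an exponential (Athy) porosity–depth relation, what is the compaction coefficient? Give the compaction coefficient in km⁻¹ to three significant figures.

0.566 km⁻¹

Athy: n(d) = n₀ e^(−kd) ⇒ n₁/n₂ = e^{k(d₂−d₁)} ⇒ k = ln(n₁/n₂)/(d₂−d₁)
k = ln(0.376/0.065) / (4.2 − 1.1) = ln(5.785) / 3.1 = 1.7552 / 3.1 = 0.5662 km⁻¹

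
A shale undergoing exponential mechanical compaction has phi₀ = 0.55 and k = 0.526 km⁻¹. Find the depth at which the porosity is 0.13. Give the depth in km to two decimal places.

2.74 km

Invert Athy's law: z = ln(phi₀/phi) / k
z = ln(0.55/0.13) / 0.526 = ln(4.231) / 0.526 = 1.4424 / 0.526 = 2.742 km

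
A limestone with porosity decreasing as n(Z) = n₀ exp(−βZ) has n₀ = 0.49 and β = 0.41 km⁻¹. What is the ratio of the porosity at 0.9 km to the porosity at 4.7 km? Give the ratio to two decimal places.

4.75

n(Z₁)/n(Z₂) = e^(−β·Z₁)/e^(−β·Z₂) = e^{β(Z₂−Z₁)}
= exp(0.41 × 3.8) = exp(1.558) = 4.7493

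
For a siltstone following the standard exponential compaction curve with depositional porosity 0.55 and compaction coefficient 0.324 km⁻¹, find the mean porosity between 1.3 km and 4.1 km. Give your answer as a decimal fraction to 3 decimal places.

⟨φ⟩ = (1/(Z₂−Z₁)) ∫ φ₀ e^(−cZ) dZ = φ₀·(e^(−c·Z₁) − e^(−c·Z₂)) / (c·(Z₂−Z₁))
e^(−0.324×1.3) = 0.6563; e^(−0.324×4.1) = 0.2649
⟨φ⟩ = 0.55 × (0.6563 − 0.2649) / (0.324 × 2.8) = 0.55 × 0.4314 = 0.2373

0.237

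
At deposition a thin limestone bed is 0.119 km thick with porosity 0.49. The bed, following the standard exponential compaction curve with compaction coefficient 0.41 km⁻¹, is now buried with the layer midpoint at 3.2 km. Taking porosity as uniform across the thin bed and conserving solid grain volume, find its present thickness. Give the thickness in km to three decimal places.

Porosity at 3.2 km: n = 0.49·exp(−0.41×3.2) = 0.1319
Solid-volume conservation: h(1−n) = h₀(1−n₀) ⇒ h = h₀·(1−n₀)/(1−n)
h = 0.119 × (1 − 0.49)/(1 − 0.1319) = 0.119 × 0.5875 = 0.0699 km

0.070 km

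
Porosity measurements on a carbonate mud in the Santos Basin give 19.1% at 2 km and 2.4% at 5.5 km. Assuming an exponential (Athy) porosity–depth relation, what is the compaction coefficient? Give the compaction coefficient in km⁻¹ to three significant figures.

0.593 km⁻¹

Athy: φ(Z) = φ₀ e^(−kZ) ⇒ φ₁/φ₂ = e^{k(Z₂−Z₁)} ⇒ k = ln(φ₁/φ₂)/(Z₂−Z₁)
k = ln(0.191/0.024) / (5.5 − 2) = ln(7.958) / 3.5 = 2.0742 / 3.5 = 0.5926 km⁻¹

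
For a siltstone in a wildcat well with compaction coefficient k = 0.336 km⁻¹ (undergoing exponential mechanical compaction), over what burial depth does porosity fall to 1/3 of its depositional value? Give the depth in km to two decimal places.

3.27 km

phi/phi₀ = 1/3 ⇒ exp(−k·z) = 1/3 ⇒ z = ln(3) / k
z = 1.0986 / 0.336 = 3.270 km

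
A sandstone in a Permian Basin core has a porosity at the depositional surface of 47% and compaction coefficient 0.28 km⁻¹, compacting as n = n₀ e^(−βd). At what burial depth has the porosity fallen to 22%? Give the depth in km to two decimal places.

2.71 km

Invert Athy's law: d = ln(n₀/n) / β
d = ln(0.47/0.22) / 0.28 = ln(2.136) / 0.28 = 0.7591 / 0.28 = 2.711 km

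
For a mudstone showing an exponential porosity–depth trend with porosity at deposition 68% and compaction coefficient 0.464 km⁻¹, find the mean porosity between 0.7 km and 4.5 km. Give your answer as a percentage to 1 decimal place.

23.1%

⟨φ⟩ = (1/(z₂−z₁)) ∫ φ₀ e^(−βz) dz = φ₀·(e^(−β·z₁) − e^(−β·z₂)) / (β·(z₂−z₁))
e^(−0.464×0.7) = 0.7227; e^(−0.464×4.5) = 0.1239
⟨φ⟩ = 0.68 × (0.7227 − 0.1239) / (0.464 × 3.8) = 0.68 × 0.3396 = 0.2309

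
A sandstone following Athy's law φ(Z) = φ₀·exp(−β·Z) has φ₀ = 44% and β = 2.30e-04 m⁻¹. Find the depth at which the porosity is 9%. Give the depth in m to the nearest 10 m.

6900 m

Working in km (1 km = 1000 m; β in km⁻¹ = β in m⁻¹ × 1000):
Invert Athy's law: Z = ln(φ₀/φ) / β
Z = ln(0.44/0.09) / 0.23 = ln(4.889) / 0.23 = 1.5870 / 0.23 = 6.900 km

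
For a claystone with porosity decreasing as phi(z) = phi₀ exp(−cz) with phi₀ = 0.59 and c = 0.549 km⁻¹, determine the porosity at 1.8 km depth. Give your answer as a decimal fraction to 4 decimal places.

0.2196

phi = phi₀·exp(−c·z) = 0.59 × exp(−0.549 × 1.8) = 0.59 × exp(−0.9882)
  = 0.59 × 0.3722 = 0.2196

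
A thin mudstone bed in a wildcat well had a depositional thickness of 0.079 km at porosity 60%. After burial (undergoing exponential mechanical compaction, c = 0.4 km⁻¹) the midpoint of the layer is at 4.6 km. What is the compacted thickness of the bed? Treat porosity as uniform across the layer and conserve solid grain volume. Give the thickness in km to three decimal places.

0.035 km

Porosity at 4.6 km: φ = 0.6·exp(−0.4×4.6) = 0.0953
Solid-volume conservation: h(1−φ) = h₀(1−φ₀) ⇒ h = h₀·(1−φ₀)/(1−φ)
h = 0.079 × (1 − 0.6)/(1 − 0.0953) = 0.079 × 0.4421 = 0.0349 km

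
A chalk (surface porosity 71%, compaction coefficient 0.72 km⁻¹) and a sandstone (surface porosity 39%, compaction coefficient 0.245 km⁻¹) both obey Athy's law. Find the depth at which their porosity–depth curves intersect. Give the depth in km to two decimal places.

Set φ₀ₐ e^(−βₐZ) = φ₀ᵦ e^(−βᵦZ) ⇒ ln(φ₀ₐ/φ₀ᵦ) = (βₐ − βᵦ)·Z
Z = ln(0.71/0.39) / (0.72 − 0.245) = 0.5991 / 0.475 = 1.261 km

1.26 km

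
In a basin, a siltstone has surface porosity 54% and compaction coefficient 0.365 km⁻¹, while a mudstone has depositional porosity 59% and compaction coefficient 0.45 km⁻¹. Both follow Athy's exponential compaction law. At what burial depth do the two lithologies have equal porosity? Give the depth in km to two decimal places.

Set φ₀ₐ e^(−kₐZ) = φ₀ᵦ e^(−kᵦZ) ⇒ ln(φ₀ₐ/φ₀ᵦ) = (kₐ − kᵦ)·Z
Z = ln(0.54/0.59) / (0.365 − 0.45) = -0.0886 / -0.085 = 1.042 km

1.04 km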